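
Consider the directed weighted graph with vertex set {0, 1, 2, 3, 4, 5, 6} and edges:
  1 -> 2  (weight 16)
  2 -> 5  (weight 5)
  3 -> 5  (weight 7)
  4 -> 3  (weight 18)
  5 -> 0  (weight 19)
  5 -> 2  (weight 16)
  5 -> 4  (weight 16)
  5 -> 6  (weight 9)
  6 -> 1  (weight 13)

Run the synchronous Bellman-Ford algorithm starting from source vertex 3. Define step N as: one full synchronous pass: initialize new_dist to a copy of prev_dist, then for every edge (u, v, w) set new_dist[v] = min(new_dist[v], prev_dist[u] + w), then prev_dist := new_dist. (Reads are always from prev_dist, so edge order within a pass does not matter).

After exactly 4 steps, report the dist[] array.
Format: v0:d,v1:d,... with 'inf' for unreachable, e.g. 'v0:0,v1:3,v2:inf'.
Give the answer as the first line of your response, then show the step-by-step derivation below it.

v0:26,v1:29,v2:23,v3:0,v4:23,v5:7,v6:16

step 1: dist = v0:inf,v1:inf,v2:inf,v3:0,v4:inf,v5:7,v6:inf
step 2: dist = v0:26,v1:inf,v2:23,v3:0,v4:23,v5:7,v6:16
step 3: dist = v0:26,v1:29,v2:23,v3:0,v4:23,v5:7,v6:16
step 4: dist = v0:26,v1:29,v2:23,v3:0,v4:23,v5:7,v6:16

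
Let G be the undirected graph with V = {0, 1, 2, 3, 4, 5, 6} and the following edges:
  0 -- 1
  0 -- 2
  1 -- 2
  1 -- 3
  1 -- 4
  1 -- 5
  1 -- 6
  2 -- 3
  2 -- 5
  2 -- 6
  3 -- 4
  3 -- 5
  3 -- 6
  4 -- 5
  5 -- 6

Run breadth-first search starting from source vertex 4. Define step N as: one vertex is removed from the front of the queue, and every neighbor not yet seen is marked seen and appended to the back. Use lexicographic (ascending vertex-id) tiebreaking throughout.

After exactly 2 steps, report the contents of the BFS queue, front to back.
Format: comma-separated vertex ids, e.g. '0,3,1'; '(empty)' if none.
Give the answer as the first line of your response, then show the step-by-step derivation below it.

3,5,0,2,6

step 1: dequeue 4; queue=[1,3,5]; order=4
step 2: dequeue 1; queue=[3,5,0,2,6]; order=4,1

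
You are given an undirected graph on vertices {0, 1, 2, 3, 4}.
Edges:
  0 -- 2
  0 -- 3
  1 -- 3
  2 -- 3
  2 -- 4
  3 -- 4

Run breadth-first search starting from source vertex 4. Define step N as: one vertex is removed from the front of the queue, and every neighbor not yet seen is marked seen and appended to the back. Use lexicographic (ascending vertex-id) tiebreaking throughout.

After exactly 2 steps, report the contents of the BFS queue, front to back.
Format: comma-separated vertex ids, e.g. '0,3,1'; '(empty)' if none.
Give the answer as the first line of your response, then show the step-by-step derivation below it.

3,0

step 1: dequeue 4; queue=[2,3]; order=4
step 2: dequeue 2; queue=[3,0]; order=4,2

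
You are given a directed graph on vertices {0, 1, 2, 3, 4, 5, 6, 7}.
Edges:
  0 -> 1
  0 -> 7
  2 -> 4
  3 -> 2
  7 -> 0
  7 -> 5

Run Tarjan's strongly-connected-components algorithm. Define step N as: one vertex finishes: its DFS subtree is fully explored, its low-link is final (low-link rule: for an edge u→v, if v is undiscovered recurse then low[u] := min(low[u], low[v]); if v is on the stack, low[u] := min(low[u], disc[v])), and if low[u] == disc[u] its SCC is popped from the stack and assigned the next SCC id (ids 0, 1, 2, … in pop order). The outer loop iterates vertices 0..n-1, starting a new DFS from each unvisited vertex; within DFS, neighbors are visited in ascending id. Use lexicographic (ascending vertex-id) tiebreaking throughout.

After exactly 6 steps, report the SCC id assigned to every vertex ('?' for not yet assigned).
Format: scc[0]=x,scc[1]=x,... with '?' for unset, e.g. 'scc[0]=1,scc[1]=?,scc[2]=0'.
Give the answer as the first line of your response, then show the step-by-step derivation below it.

scc[0]=2,scc[1]=0,scc[2]=4,scc[3]=?,scc[4]=3,scc[5]=1,scc[6]=?,scc[7]=2

step 1: low=(low[0]=0,low[1]=1,low[2]=?,low[3]=?,low[4]=?,low[5]=?,low[6]=?,low[7]=?); scc=(scc[0]=?,scc[1]=0,scc[2]=?,scc[3]=?,scc[4]=?,scc[5]=?,scc[6]=?,scc[7]=?)
step 2: low=(low[0]=0,low[1]=1,low[2]=?,low[3]=?,low[4]=?,low[5]=3,low[6]=?,low[7]=0); scc=(scc[0]=?,scc[1]=0,scc[2]=?,scc[3]=?,scc[4]=?,scc[5]=1,scc[6]=?,scc[7]=?)
step 3: low=(low[0]=0,low[1]=1,low[2]=?,low[3]=?,low[4]=?,low[5]=3,low[6]=?,low[7]=0); scc=(scc[0]=?,scc[1]=0,scc[2]=?,scc[3]=?,scc[4]=?,scc[5]=1,scc[6]=?,scc[7]=?)
step 4: low=(low[0]=0,low[1]=1,low[2]=?,low[3]=?,low[4]=?,low[5]=3,low[6]=?,low[7]=0); scc=(scc[0]=2,scc[1]=0,scc[2]=?,scc[3]=?,scc[4]=?,scc[5]=1,scc[6]=?,scc[7]=2)
step 5: low=(low[0]=0,low[1]=1,low[2]=4,low[3]=?,low[4]=5,low[5]=3,low[6]=?,low[7]=0); scc=(scc[0]=2,scc[1]=0,scc[2]=?,scc[3]=?,scc[4]=3,scc[5]=1,scc[6]=?,scc[7]=2)
step 6: low=(low[0]=0,low[1]=1,low[2]=4,low[3]=?,low[4]=5,low[5]=3,low[6]=?,low[7]=0); scc=(scc[0]=2,scc[1]=0,scc[2]=4,scc[3]=?,scc[4]=3,scc[5]=1,scc[6]=?,scc[7]=2)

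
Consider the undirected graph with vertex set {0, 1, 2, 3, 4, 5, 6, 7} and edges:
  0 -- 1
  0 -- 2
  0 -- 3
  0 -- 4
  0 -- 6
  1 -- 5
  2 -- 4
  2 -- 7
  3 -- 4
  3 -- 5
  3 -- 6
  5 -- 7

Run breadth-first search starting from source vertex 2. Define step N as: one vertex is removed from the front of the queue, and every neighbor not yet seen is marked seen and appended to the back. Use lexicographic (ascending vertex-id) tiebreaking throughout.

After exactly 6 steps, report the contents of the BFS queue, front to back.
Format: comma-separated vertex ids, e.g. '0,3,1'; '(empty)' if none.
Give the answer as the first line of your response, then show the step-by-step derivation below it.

6,5

step 1: dequeue 2; queue=[0,4,7]; order=2
step 2: dequeue 0; queue=[4,7,1,3,6]; order=2,0
step 3: dequeue 4; queue=[7,1,3,6]; order=2,0,4
step 4: dequeue 7; queue=[1,3,6,5]; order=2,0,4,7
step 5: dequeue 1; queue=[3,6,5]; order=2,0,4,7,1
step 6: dequeue 3; queue=[6,5]; order=2,0,4,7,1,3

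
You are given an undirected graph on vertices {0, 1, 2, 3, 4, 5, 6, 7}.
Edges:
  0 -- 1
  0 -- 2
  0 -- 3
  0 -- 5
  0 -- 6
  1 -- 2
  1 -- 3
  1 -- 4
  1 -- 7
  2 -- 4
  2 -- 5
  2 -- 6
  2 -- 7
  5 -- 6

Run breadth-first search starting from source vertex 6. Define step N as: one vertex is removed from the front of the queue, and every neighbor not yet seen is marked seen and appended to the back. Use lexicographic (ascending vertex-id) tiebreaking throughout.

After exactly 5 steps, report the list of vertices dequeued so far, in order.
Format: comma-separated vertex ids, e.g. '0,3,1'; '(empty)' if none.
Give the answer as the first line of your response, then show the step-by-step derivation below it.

6,0,2,5,1

step 1: dequeue 6; queue=[0,2,5]; order=6
step 2: dequeue 0; queue=[2,5,1,3]; order=6,0
step 3: dequeue 2; queue=[5,1,3,4,7]; order=6,0,2
step 4: dequeue 5; queue=[1,3,4,7]; order=6,0,2,5
step 5: dequeue 1; queue=[3,4,7]; order=6,0,2,5,1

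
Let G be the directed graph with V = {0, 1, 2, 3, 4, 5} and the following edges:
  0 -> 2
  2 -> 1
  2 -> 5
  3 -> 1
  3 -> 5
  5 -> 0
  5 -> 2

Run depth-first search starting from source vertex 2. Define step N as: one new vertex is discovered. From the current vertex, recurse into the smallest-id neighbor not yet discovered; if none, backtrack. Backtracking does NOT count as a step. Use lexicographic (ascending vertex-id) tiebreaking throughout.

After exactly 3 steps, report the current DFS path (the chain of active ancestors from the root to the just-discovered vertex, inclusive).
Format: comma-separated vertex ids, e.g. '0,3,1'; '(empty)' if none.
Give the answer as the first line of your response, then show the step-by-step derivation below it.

2,5

step 1: discover 2; path=2; order=2
step 2: discover 1; path=2>1; order=2,1
step 3: discover 5; path=2>5; order=2,1,5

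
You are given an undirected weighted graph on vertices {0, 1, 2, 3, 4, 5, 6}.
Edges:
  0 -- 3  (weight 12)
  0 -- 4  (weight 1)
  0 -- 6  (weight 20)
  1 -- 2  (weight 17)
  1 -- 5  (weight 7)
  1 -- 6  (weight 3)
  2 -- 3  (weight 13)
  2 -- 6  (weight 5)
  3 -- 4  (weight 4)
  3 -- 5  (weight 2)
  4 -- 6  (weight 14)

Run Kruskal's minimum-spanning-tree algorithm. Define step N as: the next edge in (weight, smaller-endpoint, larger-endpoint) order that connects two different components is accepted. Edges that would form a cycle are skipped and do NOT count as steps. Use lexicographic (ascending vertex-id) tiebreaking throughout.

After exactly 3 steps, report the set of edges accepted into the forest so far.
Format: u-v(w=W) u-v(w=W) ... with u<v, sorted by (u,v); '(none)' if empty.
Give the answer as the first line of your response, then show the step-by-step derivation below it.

0-4(w=1) 1-6(w=3) 3-5(w=2)

step 1: add edge 0-4 (w=1); MST = {0-4(w=1)}
step 2: add edge 3-5 (w=2); MST = {0-4(w=1) 3-5(w=2)}
step 3: add edge 1-6 (w=3); MST = {0-4(w=1) 1-6(w=3) 3-5(w=2)}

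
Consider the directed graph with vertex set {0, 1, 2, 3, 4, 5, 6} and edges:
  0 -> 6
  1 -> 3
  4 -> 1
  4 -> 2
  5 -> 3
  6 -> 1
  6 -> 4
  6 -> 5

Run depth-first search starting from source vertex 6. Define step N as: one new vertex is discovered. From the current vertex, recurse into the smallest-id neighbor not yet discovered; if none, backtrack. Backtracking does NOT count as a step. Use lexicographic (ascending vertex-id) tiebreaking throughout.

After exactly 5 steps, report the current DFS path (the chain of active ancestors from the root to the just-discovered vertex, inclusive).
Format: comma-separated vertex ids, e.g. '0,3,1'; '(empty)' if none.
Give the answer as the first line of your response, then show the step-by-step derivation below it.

6,4,2

step 1: discover 6; path=6; order=6
step 2: discover 1; path=6>1; order=6,1
step 3: discover 3; path=6>1>3; order=6,1,3
step 4: discover 4; path=6>4; order=6,1,3,4
step 5: discover 2; path=6>4>2; order=6,1,3,4,2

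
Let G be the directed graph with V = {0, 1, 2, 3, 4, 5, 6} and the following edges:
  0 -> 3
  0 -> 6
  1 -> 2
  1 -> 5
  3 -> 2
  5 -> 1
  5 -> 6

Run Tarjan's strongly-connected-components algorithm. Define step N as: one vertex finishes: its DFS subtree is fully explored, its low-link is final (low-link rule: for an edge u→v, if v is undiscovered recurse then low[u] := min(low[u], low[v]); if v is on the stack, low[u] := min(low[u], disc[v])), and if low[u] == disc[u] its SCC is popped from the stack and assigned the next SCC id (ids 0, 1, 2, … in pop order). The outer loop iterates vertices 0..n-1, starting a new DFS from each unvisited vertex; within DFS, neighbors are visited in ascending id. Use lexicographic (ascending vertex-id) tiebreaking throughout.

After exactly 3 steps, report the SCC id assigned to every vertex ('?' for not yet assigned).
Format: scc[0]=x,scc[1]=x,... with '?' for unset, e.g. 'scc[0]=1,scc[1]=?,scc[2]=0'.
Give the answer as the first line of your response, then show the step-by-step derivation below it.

scc[0]=?,scc[1]=?,scc[2]=0,scc[3]=1,scc[4]=?,scc[5]=?,scc[6]=2

step 1: low=(low[0]=0,low[1]=?,low[2]=2,low[3]=1,low[4]=?,low[5]=?,low[6]=?); scc=(scc[0]=?,scc[1]=?,scc[2]=0,scc[3]=?,scc[4]=?,scc[5]=?,scc[6]=?)
step 2: low=(low[0]=0,low[1]=?,low[2]=2,low[3]=1,low[4]=?,low[5]=?,low[6]=?); scc=(scc[0]=?,scc[1]=?,scc[2]=0,scc[3]=1,scc[4]=?,scc[5]=?,scc[6]=?)
step 3: low=(low[0]=0,low[1]=?,low[2]=2,low[3]=1,low[4]=?,low[5]=?,low[6]=3); scc=(scc[0]=?,scc[1]=?,scc[2]=0,scc[3]=1,scc[4]=?,scc[5]=?,scc[6]=2)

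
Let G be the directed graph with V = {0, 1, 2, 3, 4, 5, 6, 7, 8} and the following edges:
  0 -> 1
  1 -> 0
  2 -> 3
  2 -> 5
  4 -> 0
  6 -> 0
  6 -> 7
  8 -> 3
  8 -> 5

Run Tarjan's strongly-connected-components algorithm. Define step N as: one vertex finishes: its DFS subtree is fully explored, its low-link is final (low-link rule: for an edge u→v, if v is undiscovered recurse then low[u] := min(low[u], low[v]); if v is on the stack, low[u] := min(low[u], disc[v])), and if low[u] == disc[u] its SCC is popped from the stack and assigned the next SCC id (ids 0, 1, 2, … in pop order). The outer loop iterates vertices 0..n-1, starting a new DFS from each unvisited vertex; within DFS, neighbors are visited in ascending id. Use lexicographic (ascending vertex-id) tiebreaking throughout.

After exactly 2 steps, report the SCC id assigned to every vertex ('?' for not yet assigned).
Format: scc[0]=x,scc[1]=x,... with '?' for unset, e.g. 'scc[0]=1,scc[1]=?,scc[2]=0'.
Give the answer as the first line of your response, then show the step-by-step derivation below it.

scc[0]=0,scc[1]=0,scc[2]=?,scc[3]=?,scc[4]=?,scc[5]=?,scc[6]=?,scc[7]=?,scc[8]=?

step 1: low=(low[0]=0,low[1]=0,low[2]=?,low[3]=?,low[4]=?,low[5]=?,low[6]=?,low[7]=?,low[8]=?); scc=(scc[0]=?,scc[1]=?,scc[2]=?,scc[3]=?,scc[4]=?,scc[5]=?,scc[6]=?,scc[7]=?,scc[8]=?)
step 2: low=(low[0]=0,low[1]=0,low[2]=?,low[3]=?,low[4]=?,low[5]=?,low[6]=?,low[7]=?,low[8]=?); scc=(scc[0]=0,scc[1]=0,scc[2]=?,scc[3]=?,scc[4]=?,scc[5]=?,scc[6]=?,scc[7]=?,scc[8]=?)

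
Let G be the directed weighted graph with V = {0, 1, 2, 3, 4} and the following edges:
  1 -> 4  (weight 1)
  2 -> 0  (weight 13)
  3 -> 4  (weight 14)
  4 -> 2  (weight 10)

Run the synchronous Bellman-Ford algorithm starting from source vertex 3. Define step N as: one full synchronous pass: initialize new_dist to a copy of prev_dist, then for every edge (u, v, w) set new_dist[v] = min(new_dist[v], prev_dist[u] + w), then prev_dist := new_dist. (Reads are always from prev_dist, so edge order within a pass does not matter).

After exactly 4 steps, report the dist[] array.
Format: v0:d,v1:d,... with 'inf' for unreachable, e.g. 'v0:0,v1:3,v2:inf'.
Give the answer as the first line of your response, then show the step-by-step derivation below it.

v0:37,v1:inf,v2:24,v3:0,v4:14

step 1: dist = v0:inf,v1:inf,v2:inf,v3:0,v4:14
step 2: dist = v0:inf,v1:inf,v2:24,v3:0,v4:14
step 3: dist = v0:37,v1:inf,v2:24,v3:0,v4:14
step 4: dist = v0:37,v1:inf,v2:24,v3:0,v4:14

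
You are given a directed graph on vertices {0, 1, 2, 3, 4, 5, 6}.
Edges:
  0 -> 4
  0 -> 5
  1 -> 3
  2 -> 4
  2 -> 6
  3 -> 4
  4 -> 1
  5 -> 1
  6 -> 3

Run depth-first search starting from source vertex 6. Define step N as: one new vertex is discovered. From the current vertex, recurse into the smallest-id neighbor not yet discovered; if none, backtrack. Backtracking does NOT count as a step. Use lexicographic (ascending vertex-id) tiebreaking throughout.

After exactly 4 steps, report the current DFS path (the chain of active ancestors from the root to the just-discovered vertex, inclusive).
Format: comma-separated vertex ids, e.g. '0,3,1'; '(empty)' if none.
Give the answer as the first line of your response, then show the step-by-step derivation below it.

6,3,4,1

step 1: discover 6; path=6; order=6
step 2: discover 3; path=6>3; order=6,3
step 3: discover 4; path=6>3>4; order=6,3,4
step 4: discover 1; path=6>3>4>1; order=6,3,4,1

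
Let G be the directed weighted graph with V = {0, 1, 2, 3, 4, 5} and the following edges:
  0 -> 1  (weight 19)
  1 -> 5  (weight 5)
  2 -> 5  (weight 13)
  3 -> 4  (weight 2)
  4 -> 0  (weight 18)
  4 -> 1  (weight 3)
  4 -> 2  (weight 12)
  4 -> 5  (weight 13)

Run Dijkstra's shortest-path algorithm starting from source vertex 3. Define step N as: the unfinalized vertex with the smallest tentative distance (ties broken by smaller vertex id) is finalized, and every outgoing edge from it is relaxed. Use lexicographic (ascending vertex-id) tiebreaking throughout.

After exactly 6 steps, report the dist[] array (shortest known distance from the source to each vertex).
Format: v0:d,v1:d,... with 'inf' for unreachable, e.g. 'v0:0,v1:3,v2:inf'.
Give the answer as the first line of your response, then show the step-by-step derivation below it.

v0:20,v1:5,v2:14,v3:0,v4:2,v5:10

step 1: dist = v0:inf,v1:inf,v2:inf,v3:0,v4:2,v5:inf
step 2: dist = v0:20,v1:5,v2:14,v3:0,v4:2,v5:15
step 3: dist = v0:20,v1:5,v2:14,v3:0,v4:2,v5:10
step 4: dist = v0:20,v1:5,v2:14,v3:0,v4:2,v5:10
step 5: dist = v0:20,v1:5,v2:14,v3:0,v4:2,v5:10
step 6: dist = v0:20,v1:5,v2:14,v3:0,v4:2,v5:10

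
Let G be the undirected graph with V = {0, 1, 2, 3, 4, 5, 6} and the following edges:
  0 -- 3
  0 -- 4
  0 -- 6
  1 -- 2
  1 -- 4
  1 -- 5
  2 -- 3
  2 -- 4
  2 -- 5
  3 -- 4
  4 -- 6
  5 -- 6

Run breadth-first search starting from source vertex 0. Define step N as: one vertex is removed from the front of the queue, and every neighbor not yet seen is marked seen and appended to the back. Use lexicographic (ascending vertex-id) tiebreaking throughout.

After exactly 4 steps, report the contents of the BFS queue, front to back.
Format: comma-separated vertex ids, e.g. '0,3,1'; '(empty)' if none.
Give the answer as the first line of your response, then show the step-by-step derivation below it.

2,1,5

step 1: dequeue 0; queue=[3,4,6]; order=0
step 2: dequeue 3; queue=[4,6,2]; order=0,3
step 3: dequeue 4; queue=[6,2,1]; order=0,3,4
step 4: dequeue 6; queue=[2,1,5]; order=0,3,4,6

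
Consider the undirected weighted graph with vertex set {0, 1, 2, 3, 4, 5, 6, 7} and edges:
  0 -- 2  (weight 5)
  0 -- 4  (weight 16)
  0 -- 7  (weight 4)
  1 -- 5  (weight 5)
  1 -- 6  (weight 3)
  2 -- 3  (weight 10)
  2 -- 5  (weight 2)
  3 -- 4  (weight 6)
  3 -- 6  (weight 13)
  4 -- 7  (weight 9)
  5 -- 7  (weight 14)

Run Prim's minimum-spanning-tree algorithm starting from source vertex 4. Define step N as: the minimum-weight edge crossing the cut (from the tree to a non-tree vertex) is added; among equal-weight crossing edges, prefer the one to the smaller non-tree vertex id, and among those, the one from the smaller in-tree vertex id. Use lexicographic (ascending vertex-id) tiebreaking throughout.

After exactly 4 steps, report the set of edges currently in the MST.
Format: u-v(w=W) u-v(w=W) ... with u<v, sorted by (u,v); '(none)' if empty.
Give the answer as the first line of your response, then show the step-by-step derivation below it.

0-2(w=5) 0-7(w=4) 3-4(w=6) 4-7(w=9)

step 1: add edge 3-4 (w=6); MST = {3-4(w=6)}
step 2: add edge 4-7 (w=9); MST = {3-4(w=6) 4-7(w=9)}
step 3: add edge 0-7 (w=4); MST = {0-7(w=4) 3-4(w=6) 4-7(w=9)}
step 4: add edge 0-2 (w=5); MST = {0-2(w=5) 0-7(w=4) 3-4(w=6) 4-7(w=9)}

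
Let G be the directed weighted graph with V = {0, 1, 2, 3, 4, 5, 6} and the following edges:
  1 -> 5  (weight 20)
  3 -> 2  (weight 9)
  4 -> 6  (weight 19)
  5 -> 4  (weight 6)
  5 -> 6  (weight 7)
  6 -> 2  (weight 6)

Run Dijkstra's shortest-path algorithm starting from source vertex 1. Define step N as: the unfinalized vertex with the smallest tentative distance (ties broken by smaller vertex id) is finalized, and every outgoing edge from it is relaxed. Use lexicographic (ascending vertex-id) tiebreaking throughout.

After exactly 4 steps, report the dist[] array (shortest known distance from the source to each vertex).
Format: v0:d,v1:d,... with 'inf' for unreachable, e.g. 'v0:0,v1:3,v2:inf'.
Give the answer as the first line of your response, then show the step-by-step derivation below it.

v0:inf,v1:0,v2:33,v3:inf,v4:26,v5:20,v6:27

step 1: dist = v0:inf,v1:0,v2:inf,v3:inf,v4:inf,v5:20,v6:inf
step 2: dist = v0:inf,v1:0,v2:inf,v3:inf,v4:26,v5:20,v6:27
step 3: dist = v0:inf,v1:0,v2:inf,v3:inf,v4:26,v5:20,v6:27
step 4: dist = v0:inf,v1:0,v2:33,v3:inf,v4:26,v5:20,v6:27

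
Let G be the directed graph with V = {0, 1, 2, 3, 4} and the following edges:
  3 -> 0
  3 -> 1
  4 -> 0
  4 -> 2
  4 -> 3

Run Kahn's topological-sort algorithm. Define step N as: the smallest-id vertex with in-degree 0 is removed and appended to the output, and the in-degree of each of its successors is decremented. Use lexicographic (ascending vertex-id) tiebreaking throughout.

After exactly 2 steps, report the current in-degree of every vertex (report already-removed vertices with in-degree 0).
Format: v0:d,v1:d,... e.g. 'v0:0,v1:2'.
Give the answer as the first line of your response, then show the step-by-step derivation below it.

v0:1,v1:1,v2:0,v3:0,v4:0

step 1: output 4; order=[4]; indeg=(1,1,0,0,0)
step 2: output 2; order=[4,2]; indeg=(1,1,0,0,0)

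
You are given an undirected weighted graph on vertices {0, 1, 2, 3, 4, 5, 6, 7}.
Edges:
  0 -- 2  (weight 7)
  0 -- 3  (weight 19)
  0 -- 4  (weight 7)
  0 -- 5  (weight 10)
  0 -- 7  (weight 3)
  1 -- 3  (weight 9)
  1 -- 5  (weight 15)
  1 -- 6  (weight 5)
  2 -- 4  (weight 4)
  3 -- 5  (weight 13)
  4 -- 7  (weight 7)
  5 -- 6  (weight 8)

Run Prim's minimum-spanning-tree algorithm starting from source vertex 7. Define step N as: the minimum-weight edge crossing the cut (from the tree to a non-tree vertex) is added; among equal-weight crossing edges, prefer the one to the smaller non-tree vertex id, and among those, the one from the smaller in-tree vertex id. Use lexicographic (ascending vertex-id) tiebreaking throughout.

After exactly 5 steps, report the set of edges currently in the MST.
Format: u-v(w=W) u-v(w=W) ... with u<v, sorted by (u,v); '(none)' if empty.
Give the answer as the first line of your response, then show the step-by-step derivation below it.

0-2(w=7) 0-5(w=10) 0-7(w=3) 2-4(w=4) 5-6(w=8)

step 1: add edge 0-7 (w=3); MST = {0-7(w=3)}
step 2: add edge 0-2 (w=7); MST = {0-2(w=7) 0-7(w=3)}
step 3: add edge 2-4 (w=4); MST = {0-2(w=7) 0-7(w=3) 2-4(w=4)}
step 4: add edge 0-5 (w=10); MST = {0-2(w=7) 0-5(w=10) 0-7(w=3) 2-4(w=4)}
step 5: add edge 5-6 (w=8); MST = {0-2(w=7) 0-5(w=10) 0-7(w=3) 2-4(w=4) 5-6(w=8)}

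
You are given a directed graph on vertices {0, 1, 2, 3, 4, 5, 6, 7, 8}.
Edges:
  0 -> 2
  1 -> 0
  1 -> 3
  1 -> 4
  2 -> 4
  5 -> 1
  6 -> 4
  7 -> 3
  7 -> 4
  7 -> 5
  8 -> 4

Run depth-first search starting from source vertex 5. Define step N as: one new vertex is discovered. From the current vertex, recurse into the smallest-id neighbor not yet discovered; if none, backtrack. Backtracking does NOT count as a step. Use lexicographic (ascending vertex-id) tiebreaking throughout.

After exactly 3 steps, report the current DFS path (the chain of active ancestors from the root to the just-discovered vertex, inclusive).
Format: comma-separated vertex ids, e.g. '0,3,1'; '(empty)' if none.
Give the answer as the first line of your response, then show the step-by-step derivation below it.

5,1,0

step 1: discover 5; path=5; order=5
step 2: discover 1; path=5>1; order=5,1
step 3: discover 0; path=5>1>0; order=5,1,0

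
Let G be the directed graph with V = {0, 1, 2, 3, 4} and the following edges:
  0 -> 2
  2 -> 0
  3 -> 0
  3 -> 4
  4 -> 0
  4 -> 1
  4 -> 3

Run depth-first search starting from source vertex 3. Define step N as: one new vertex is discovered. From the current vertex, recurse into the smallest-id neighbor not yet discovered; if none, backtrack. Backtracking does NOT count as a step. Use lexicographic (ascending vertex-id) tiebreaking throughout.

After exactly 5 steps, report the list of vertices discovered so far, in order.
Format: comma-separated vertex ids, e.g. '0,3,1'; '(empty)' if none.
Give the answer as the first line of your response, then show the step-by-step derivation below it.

3,0,2,4,1

step 1: discover 3; path=3; order=3
step 2: discover 0; path=3>0; order=3,0
step 3: discover 2; path=3>0>2; order=3,0,2
step 4: discover 4; path=3>4; order=3,0,2,4
step 5: discover 1; path=3>4>1; order=3,0,2,4,1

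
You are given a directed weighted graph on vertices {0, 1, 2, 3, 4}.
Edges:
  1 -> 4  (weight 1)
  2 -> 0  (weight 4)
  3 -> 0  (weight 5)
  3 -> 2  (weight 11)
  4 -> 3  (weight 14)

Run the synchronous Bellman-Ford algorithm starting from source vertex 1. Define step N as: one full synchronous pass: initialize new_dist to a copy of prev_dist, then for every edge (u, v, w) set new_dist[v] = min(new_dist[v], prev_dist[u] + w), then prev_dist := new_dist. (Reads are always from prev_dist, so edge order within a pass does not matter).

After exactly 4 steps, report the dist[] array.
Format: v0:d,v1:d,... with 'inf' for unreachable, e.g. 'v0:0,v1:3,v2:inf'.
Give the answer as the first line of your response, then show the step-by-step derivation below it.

v0:20,v1:0,v2:26,v3:15,v4:1

step 1: dist = v0:inf,v1:0,v2:inf,v3:inf,v4:1
step 2: dist = v0:inf,v1:0,v2:inf,v3:15,v4:1
step 3: dist = v0:20,v1:0,v2:26,v3:15,v4:1
step 4: dist = v0:20,v1:0,v2:26,v3:15,v4:1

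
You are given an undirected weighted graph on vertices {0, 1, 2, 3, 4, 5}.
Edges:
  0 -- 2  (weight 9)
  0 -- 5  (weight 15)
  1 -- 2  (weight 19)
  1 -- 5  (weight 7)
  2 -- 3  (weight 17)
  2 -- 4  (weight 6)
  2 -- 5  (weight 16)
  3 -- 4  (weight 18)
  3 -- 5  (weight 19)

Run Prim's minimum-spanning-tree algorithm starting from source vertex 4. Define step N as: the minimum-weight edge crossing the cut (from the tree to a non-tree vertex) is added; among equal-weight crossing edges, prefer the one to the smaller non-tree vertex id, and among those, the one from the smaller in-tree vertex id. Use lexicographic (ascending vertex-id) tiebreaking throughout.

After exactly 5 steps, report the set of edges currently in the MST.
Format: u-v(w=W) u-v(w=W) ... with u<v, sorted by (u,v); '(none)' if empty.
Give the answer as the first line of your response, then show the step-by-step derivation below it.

0-2(w=9) 0-5(w=15) 1-5(w=7) 2-3(w=17) 2-4(w=6)

step 1: add edge 2-4 (w=6); MST = {2-4(w=6)}
step 2: add edge 0-2 (w=9); MST = {0-2(w=9) 2-4(w=6)}
step 3: add edge 0-5 (w=15); MST = {0-2(w=9) 0-5(w=15) 2-4(w=6)}
step 4: add edge 1-5 (w=7); MST = {0-2(w=9) 0-5(w=15) 1-5(w=7) 2-4(w=6)}
step 5: add edge 2-3 (w=17); MST = {0-2(w=9) 0-5(w=15) 1-5(w=7) 2-3(w=17) 2-4(w=6)}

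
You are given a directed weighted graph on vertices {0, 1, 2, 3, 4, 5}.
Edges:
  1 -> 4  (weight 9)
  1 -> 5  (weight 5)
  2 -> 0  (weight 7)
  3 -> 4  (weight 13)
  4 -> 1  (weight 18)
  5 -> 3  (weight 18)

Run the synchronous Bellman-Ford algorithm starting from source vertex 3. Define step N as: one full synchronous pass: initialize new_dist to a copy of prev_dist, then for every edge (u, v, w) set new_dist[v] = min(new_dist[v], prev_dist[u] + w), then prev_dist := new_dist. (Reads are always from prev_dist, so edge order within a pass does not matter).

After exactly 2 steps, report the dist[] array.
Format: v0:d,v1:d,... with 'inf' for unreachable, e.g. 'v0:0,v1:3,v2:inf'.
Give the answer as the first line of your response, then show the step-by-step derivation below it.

v0:inf,v1:31,v2:inf,v3:0,v4:13,v5:inf

step 1: dist = v0:inf,v1:inf,v2:inf,v3:0,v4:13,v5:inf
step 2: dist = v0:inf,v1:31,v2:inf,v3:0,v4:13,v5:inf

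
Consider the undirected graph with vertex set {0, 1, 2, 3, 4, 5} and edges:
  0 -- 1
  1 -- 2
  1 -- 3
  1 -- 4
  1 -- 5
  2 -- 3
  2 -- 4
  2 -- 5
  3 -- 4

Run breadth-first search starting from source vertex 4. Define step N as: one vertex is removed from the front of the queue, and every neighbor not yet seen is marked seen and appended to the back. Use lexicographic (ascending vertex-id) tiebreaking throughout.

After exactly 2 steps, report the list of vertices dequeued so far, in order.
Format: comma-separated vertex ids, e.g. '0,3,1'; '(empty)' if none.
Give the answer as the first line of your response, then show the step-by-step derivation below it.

4,1

step 1: dequeue 4; queue=[1,2,3]; order=4
step 2: dequeue 1; queue=[2,3,0,5]; order=4,1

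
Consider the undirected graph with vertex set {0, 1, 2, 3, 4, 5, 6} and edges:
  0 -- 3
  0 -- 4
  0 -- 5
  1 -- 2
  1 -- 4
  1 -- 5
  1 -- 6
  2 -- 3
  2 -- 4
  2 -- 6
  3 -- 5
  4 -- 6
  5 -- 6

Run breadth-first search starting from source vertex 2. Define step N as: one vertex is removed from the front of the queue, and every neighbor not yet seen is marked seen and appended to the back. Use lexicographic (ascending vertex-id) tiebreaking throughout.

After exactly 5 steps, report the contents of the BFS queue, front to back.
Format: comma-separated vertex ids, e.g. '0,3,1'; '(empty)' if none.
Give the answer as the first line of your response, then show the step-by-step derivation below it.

5,0

step 1: dequeue 2; queue=[1,3,4,6]; order=2
step 2: dequeue 1; queue=[3,4,6,5]; order=2,1
step 3: dequeue 3; queue=[4,6,5,0]; order=2,1,3
step 4: dequeue 4; queue=[6,5,0]; order=2,1,3,4
step 5: dequeue 6; queue=[5,0]; order=2,1,3,4,6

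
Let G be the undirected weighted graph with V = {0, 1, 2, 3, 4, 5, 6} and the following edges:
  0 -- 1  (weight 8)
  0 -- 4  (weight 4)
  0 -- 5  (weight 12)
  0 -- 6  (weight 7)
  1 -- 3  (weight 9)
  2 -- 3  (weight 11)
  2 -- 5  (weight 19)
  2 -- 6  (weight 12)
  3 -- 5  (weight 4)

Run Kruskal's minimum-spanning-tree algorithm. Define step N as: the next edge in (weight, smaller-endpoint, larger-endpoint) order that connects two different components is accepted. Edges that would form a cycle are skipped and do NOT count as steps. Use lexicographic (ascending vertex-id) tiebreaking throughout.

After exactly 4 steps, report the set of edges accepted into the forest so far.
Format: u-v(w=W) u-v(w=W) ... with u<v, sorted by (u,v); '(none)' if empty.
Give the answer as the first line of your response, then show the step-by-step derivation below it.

0-1(w=8) 0-4(w=4) 0-6(w=7) 3-5(w=4)

step 1: add edge 0-4 (w=4); MST = {0-4(w=4)}
step 2: add edge 3-5 (w=4); MST = {0-4(w=4) 3-5(w=4)}
step 3: add edge 0-6 (w=7); MST = {0-4(w=4) 0-6(w=7) 3-5(w=4)}
step 4: add edge 0-1 (w=8); MST = {0-1(w=8) 0-4(w=4) 0-6(w=7) 3-5(w=4)}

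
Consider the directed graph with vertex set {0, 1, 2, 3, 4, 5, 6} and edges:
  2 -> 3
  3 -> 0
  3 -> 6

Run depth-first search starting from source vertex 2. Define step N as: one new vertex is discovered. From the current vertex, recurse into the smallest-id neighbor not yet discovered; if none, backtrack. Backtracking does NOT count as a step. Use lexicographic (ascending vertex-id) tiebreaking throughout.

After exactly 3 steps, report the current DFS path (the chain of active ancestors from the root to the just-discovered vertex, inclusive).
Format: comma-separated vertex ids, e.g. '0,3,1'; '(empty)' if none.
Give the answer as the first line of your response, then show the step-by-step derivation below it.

2,3,0

step 1: discover 2; path=2; order=2
step 2: discover 3; path=2>3; order=2,3
step 3: discover 0; path=2>3>0; order=2,3,0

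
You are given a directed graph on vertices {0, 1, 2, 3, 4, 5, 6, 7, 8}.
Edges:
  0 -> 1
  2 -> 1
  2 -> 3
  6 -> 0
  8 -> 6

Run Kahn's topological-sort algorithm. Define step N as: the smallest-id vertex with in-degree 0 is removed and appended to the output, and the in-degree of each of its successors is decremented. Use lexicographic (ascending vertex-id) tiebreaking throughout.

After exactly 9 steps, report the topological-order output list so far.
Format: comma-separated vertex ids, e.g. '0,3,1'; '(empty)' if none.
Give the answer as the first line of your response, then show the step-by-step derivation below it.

2,3,4,5,7,8,6,0,1

step 1: output 2; order=[2]; indeg=(1,1,0,0,0,0,1,0,0)
step 2: output 3; order=[2,3]; indeg=(1,1,0,0,0,0,1,0,0)
step 3: output 4; order=[2,3,4]; indeg=(1,1,0,0,0,0,1,0,0)
step 4: output 5; order=[2,3,4,5]; indeg=(1,1,0,0,0,0,1,0,0)
step 5: output 7; order=[2,3,4,5,7]; indeg=(1,1,0,0,0,0,1,0,0)
step 6: output 8; order=[2,3,4,5,7,8]; indeg=(1,1,0,0,0,0,0,0,0)
step 7: output 6; order=[2,3,4,5,7,8,6]; indeg=(0,1,0,0,0,0,0,0,0)
step 8: output 0; order=[2,3,4,5,7,8,6,0]; indeg=(0,0,0,0,0,0,0,0,0)
step 9: output 1; order=[2,3,4,5,7,8,6,0,1]; indeg=(0,0,0,0,0,0,0,0,0)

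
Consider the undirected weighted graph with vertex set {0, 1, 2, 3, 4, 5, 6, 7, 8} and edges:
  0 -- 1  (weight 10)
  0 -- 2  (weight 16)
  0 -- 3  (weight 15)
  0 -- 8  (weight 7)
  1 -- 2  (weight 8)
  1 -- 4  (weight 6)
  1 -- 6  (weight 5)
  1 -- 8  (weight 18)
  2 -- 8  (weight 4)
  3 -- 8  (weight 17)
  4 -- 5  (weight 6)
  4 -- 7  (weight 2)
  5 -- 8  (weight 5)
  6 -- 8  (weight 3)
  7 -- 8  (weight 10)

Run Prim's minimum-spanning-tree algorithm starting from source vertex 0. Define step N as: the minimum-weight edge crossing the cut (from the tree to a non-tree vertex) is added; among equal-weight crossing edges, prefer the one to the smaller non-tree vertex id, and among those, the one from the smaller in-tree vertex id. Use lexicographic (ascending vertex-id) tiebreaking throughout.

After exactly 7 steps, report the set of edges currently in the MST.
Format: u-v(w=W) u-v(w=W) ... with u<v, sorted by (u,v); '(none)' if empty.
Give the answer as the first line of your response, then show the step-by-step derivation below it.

0-8(w=7) 1-4(w=6) 1-6(w=5) 2-8(w=4) 4-7(w=2) 5-8(w=5) 6-8(w=3)

step 1: add edge 0-8 (w=7); MST = {0-8(w=7)}
step 2: add edge 6-8 (w=3); MST = {0-8(w=7) 6-8(w=3)}
step 3: add edge 2-8 (w=4); MST = {0-8(w=7) 2-8(w=4) 6-8(w=3)}
step 4: add edge 1-6 (w=5); MST = {0-8(w=7) 1-6(w=5) 2-8(w=4) 6-8(w=3)}
step 5: add edge 5-8 (w=5); MST = {0-8(w=7) 1-6(w=5) 2-8(w=4) 5-8(w=5) 6-8(w=3)}
step 6: add edge 1-4 (w=6); MST = {0-8(w=7) 1-4(w=6) 1-6(w=5) 2-8(w=4) 5-8(w=5) 6-8(w=3)}
step 7: add edge 4-7 (w=2); MST = {0-8(w=7) 1-4(w=6) 1-6(w=5) 2-8(w=4) 4-7(w=2) 5-8(w=5) 6-8(w=3)}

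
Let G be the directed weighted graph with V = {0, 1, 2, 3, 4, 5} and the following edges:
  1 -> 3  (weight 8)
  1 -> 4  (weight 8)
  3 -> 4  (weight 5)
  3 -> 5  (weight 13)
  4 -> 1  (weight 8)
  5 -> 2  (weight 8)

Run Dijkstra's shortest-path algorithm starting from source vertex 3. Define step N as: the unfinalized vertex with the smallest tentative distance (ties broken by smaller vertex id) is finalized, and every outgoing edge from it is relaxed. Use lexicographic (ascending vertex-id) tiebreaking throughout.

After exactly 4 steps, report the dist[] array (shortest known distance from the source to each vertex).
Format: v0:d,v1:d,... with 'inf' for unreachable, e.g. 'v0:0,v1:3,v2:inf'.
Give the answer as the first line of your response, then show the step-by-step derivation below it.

v0:inf,v1:13,v2:21,v3:0,v4:5,v5:13

step 1: dist = v0:inf,v1:inf,v2:inf,v3:0,v4:5,v5:13
step 2: dist = v0:inf,v1:13,v2:inf,v3:0,v4:5,v5:13
step 3: dist = v0:inf,v1:13,v2:inf,v3:0,v4:5,v5:13
step 4: dist = v0:inf,v1:13,v2:21,v3:0,v4:5,v5:13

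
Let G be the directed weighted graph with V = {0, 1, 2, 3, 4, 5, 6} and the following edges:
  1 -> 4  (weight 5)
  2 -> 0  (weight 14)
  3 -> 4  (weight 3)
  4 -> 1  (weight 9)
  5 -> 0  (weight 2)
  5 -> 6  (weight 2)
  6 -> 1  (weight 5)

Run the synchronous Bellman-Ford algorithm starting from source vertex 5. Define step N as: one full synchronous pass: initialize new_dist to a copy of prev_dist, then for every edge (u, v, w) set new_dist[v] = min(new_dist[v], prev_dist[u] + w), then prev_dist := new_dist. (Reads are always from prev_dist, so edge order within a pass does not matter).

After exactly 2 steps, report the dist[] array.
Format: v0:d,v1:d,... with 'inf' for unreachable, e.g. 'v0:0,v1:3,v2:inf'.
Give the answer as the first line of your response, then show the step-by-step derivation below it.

v0:2,v1:7,v2:inf,v3:inf,v4:inf,v5:0,v6:2

step 1: dist = v0:2,v1:inf,v2:inf,v3:inf,v4:inf,v5:0,v6:2
step 2: dist = v0:2,v1:7,v2:inf,v3:inf,v4:inf,v5:0,v6:2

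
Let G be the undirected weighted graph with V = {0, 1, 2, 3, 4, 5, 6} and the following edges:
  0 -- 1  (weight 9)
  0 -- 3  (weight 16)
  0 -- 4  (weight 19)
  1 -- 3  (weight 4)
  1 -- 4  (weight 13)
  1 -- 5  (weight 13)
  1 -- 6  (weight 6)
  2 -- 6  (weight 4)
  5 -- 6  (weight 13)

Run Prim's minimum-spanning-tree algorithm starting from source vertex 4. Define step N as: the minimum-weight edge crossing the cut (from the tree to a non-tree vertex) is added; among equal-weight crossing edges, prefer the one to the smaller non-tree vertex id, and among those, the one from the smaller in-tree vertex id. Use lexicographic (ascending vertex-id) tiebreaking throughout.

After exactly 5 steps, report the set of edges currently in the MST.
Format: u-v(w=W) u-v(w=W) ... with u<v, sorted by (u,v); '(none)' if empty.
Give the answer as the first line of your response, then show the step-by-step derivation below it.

0-1(w=9) 1-3(w=4) 1-4(w=13) 1-6(w=6) 2-6(w=4)

step 1: add edge 1-4 (w=13); MST = {1-4(w=13)}
step 2: add edge 1-3 (w=4); MST = {1-3(w=4) 1-4(w=13)}
step 3: add edge 1-6 (w=6); MST = {1-3(w=4) 1-4(w=13) 1-6(w=6)}
step 4: add edge 2-6 (w=4); MST = {1-3(w=4) 1-4(w=13) 1-6(w=6) 2-6(w=4)}
step 5: add edge 0-1 (w=9); MST = {0-1(w=9) 1-3(w=4) 1-4(w=13) 1-6(w=6) 2-6(w=4)}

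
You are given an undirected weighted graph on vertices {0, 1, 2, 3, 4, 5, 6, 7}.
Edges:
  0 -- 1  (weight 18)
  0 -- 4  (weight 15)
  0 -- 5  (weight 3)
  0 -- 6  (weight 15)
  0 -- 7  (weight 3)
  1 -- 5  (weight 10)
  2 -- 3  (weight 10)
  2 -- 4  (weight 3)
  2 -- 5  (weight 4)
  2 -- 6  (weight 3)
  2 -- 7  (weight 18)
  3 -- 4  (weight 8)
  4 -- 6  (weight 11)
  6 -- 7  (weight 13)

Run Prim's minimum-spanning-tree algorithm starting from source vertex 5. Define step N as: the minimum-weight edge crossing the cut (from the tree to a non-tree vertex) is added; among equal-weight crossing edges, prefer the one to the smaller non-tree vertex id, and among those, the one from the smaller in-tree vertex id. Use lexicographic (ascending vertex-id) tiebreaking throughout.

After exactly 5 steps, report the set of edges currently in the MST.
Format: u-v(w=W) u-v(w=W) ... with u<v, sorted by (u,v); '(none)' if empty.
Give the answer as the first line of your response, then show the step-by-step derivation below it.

0-5(w=3) 0-7(w=3) 2-4(w=3) 2-5(w=4) 2-6(w=3)

step 1: add edge 0-5 (w=3); MST = {0-5(w=3)}
step 2: add edge 0-7 (w=3); MST = {0-5(w=3) 0-7(w=3)}
step 3: add edge 2-5 (w=4); MST = {0-5(w=3) 0-7(w=3) 2-5(w=4)}
step 4: add edge 2-4 (w=3); MST = {0-5(w=3) 0-7(w=3) 2-4(w=3) 2-5(w=4)}
step 5: add edge 2-6 (w=3); MST = {0-5(w=3) 0-7(w=3) 2-4(w=3) 2-5(w=4) 2-6(w=3)}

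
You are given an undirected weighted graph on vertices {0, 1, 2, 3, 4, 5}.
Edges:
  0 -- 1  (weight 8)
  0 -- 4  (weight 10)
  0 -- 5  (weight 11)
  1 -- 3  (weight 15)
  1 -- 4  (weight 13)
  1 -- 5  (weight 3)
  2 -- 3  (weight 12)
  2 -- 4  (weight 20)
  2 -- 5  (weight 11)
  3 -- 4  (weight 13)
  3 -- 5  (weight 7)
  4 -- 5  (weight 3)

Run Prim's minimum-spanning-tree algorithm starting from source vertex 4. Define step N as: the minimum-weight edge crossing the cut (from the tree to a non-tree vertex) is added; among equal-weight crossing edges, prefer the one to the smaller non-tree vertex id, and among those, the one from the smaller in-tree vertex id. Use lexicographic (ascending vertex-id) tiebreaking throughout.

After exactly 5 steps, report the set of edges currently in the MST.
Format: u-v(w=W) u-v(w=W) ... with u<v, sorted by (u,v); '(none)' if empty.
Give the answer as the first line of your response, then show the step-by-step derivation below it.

0-1(w=8) 1-5(w=3) 2-5(w=11) 3-5(w=7) 4-5(w=3)

step 1: add edge 4-5 (w=3); MST = {4-5(w=3)}
step 2: add edge 1-5 (w=3); MST = {1-5(w=3) 4-5(w=3)}
step 3: add edge 3-5 (w=7); MST = {1-5(w=3) 3-5(w=7) 4-5(w=3)}
step 4: add edge 0-1 (w=8); MST = {0-1(w=8) 1-5(w=3) 3-5(w=7) 4-5(w=3)}
step 5: add edge 2-5 (w=11); MST = {0-1(w=8) 1-5(w=3) 2-5(w=11) 3-5(w=7) 4-5(w=3)}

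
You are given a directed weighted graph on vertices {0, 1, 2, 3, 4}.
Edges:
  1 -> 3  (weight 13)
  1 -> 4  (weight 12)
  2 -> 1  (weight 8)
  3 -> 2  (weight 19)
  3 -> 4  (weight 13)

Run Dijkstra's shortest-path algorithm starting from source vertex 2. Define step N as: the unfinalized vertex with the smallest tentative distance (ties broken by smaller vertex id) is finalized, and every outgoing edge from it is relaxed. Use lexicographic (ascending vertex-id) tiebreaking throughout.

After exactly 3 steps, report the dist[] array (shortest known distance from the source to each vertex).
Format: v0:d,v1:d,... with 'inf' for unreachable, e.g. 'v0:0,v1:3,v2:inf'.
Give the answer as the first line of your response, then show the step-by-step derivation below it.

v0:inf,v1:8,v2:0,v3:21,v4:20

step 1: dist = v0:inf,v1:8,v2:0,v3:inf,v4:inf
step 2: dist = v0:inf,v1:8,v2:0,v3:21,v4:20
step 3: dist = v0:inf,v1:8,v2:0,v3:21,v4:20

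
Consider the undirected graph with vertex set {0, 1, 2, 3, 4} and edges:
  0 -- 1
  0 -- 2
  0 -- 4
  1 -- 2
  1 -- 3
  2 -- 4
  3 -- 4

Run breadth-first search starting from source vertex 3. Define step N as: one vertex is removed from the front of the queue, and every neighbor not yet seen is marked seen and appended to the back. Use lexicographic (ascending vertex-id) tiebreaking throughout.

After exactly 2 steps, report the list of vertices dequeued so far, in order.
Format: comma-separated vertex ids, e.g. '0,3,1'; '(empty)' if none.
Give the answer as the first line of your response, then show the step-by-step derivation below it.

3,1

step 1: dequeue 3; queue=[1,4]; order=3
step 2: dequeue 1; queue=[4,0,2]; order=3,1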